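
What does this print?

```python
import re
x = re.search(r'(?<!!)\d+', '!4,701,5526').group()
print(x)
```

701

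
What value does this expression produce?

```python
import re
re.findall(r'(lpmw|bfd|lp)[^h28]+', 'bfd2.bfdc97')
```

['bfd']

Matches: at [5:11] match 'bfdc97', group 1 = 'bfd'.
`findall` collects group 1 from the one match (1 total).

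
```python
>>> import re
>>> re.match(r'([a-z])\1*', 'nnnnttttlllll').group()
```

`re.match` only tries the pattern at the start of the string.
The match spans [0:4] → 'nnnn'.

'nnnn'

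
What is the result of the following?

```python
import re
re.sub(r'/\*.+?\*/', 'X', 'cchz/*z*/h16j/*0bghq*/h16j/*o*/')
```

'cchzXh16jXh16jX'

A `+?`/`*?`/`{m,n}?` starts at its minimum and grows only as far as needed for what follows to match.
Every occurrence is swapped for 'X'.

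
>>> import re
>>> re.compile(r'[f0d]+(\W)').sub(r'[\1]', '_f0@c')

'_[@]c'

Pattern: one or more of one of [f0d]; then a non-word character (captured).
Matches: at [1:4] → 'f0@'.
Each match is replaced using the text its own group 1 captured.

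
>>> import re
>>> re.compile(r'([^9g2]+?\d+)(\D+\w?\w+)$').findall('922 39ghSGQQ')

The pattern matches one or more of any character except [9g2] (lazy), then one or more of a digit (captured); then one or more of a non-digit, then optionally a word character, then one or more of a word character (captured); then anchored at the end.
Walking the string: at [3:12] match ' 39ghSGQQ', groups = (' 39', 'ghSGQQ').
2 groups means the one result is a tuple of 2 captured strings — 1 here.

[(' 39', 'ghSGQQ')]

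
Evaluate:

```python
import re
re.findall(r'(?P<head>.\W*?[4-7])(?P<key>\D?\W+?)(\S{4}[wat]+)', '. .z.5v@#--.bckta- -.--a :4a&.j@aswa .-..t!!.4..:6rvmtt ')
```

[('z.5', 'v@#--', '.bckta'), ('a :4', 'a&.', 'j@aswa'), ('t!!.4', '..:', '6rvmtt')]

Pattern: any character, then zero or more of a non-word character (lazy), then a character in [4-7] (captured as 'head'); then optionally a non-digit, then one or more of a non-word character (lazy) (captured as 'key'); then exactly 4 of a non-whitespace character, then one or more of one of [wat] (captured).
The `?` after the quantifier makes it lazy — it takes as little as possible before letting the rest of the pattern try.
Matches: at [3:17] match 'z.5v@#--.bckta', groups = ('z.5', 'v@#--', '.bckta'); at [23:36] match 'a :4a&.j@aswa', groups = ('a :4', 'a&.', 'j@aswa'); at [41:55] match 't!!.4..:6rvmtt', groups = ('t!!.4', '..:', '6rvmtt').
3 groups means each result is a tuple of 3 captured strings — 3 here.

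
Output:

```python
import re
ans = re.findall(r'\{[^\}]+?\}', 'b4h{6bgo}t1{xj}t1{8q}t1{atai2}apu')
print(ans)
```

['{6bgo}', '{xj}', '{8q}', '{atai2}']

Walking the string: at [3:9] → '{6bgo}'; at [11:15] → '{xj}'; at [17:21] → '{8q}'; at [23:30] → '{atai2}'.
`findall` yields the raw match text (4 of them) because the pattern has no groups.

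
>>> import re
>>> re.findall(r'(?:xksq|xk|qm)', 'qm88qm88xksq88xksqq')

Branches in `(...|...)` are attempted left-to-right; the first branch that allows the whole pattern to succeed is taken.
Scanning left to right: at [0:2] → 'qm'; at [4:6] → 'qm'; at [8:12] → 'xksq'; at [14:18] → 'xksq'.
`findall` yields the raw match text (4 of them) because the pattern has no groups.

['qm', 'qm', 'xksq', 'xksq']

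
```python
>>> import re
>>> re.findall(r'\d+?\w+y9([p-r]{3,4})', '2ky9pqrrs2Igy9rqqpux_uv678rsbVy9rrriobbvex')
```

['rrr']

The pattern matches one or more of a digit (lazy), then one or more of a word character, then the literal 'y9'; then 3 to 4 of a character in [p-r] (captured).
Scanning left to right: at [0:35] match '2ky9pqrrs2Igy9rqqpux_uv678rsbVy9rrr', group 1 = 'rrr'.
With a single group, `findall` returns only what that group captured — 1 item.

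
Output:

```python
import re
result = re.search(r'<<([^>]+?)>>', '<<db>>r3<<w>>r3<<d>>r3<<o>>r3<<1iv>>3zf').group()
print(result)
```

`re.search` tries every starting position until one works.
The match spans [0:6] → '<<db>>'.
Captured: group 1 = 'db'.

<<db>>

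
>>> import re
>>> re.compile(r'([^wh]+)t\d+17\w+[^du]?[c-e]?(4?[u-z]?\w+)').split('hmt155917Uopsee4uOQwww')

This matches one or more of any character except [wh] (captured); then the literal 't', then one or more of a digit, then the literal '17'; then one or more of a word character, then optionally any character except [du], then optionally a character in [c-e]; then optionally the literal '4', then optionally a character in [u-z], then one or more of a word character (captured).
Matches to split on: at [1:22] → 'mt155917Uopsee4uOQwww'.
With a capturing group present, the delimiter's captured portion is kept in the result list.

['h', 'm', 'w', '']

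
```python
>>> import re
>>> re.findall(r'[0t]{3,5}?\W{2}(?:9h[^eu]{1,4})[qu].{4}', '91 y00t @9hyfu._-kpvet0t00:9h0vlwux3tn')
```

['00t @9hyfu._-k']

Pattern: 3 to 5 of one of [0t] (lazy), then exactly 2 of a non-word character; then the literal '9h', then 1 to 4 of any character except [eu] (non-capturing group); then one of [qu], then exactly 4 of any character.
No capturing groups, so `findall` returns the 1 full match string.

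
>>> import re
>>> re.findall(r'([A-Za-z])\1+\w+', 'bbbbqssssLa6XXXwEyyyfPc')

['b']

The backreference `\1` re-matches whatever the first group consumed, character for character.
`findall` collects group 1 from the one match (1 total).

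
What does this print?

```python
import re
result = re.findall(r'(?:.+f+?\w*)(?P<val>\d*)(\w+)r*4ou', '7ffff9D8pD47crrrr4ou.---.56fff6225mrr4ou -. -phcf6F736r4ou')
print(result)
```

[('', 'r')]

This matches one or more of any character, then one or more of the literal 'f' (lazy), then zero or more of a word character (non-capturing group); then zero or more of a digit (captured as 'val'); then one or more of a word character (captured); then zero or more of the literal 'r', then the literal '4ou'.
Walking the string: at [0:58] match '7ffff9D8pD47crrrr4ou.---.56fff6225mrr4ou -. -phcf6F736r4ou', groups = ('', 'r').
`findall` packs the 2 group values into a tuple for every match.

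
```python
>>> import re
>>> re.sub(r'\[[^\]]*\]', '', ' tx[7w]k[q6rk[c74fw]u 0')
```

' txku 0'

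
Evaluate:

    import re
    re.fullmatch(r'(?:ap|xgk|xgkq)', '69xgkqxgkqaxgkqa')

None

`re.fullmatch` is like wrapping the pattern in `^…$` (in single-line mode).
Here the string isn't matched end-to-end, so the call returns None.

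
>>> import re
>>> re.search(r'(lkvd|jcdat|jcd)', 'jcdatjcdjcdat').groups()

Branches in `(...|...)` are attempted left-to-right; the first branch that allows the whole pattern to succeed is taken.
`search` walks the string left to right and returns the first match it finds.
The match spans [0:5] → 'jcdat'.
Captured: group 1 = 'jcdat'.

('jcdat',)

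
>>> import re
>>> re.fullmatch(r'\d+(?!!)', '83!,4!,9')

None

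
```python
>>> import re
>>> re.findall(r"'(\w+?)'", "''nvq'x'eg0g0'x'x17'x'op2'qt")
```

['nvq', 'eg0g0', 'x17', 'op2']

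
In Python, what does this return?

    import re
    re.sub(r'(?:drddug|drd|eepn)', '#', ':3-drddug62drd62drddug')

Alternation isn't longest-match — the leftmost alternative that fits at this position is chosen.
Every occurrence is swapped for '#'.

':3-#62#62#'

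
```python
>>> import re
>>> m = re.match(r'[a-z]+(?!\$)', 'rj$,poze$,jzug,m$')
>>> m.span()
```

(0, 1)

The negative lookaround is zero-width — it rules out positions where the adjacent text would match, without consuming anything.
`re.match` won't scan ahead — the pattern has to work from the very first character.
The match spans [0:1] → 'r'.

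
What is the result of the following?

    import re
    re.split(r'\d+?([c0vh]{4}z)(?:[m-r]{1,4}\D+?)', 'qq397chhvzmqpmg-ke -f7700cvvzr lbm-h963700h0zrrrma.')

['qq', 'chhvz', '-ke -f', '0cvvz', 'lbm-h', '00h0z', '.']

The pattern matches one or more of a digit (lazy); then exactly 4 of one of [c0vh], then a literal 'z' (captured); then 1 to 4 of a character in [m-r], then one or more of a non-digit (lazy) (non-capturing group).
With the lazy modifier that quantifier settles for the fewest repetitions that let the rest of the pattern succeed (the atoms after it are unaffected and can still be greedy).
Matches to split on: at [2:15] → '397chhvzmqpmg'; at [21:31] → '7700cvvzr '; at [36:50] → '963700h0zrrrma'.
`re.split` interleaves the captured-group text with the surrounding fragments.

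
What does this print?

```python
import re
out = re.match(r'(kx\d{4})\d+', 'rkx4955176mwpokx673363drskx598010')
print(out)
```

None

This matches the literal 'kx', then exactly 4 of a digit (captured); then one or more of a digit.
`re.match` only tries the pattern at the start of the string.
Here the string doesn't start with a match, so the call returns None.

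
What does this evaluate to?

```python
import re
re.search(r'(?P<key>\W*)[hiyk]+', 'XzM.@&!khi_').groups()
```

The match spans [3:10] → '.@&!khi'.
Captured: group 1 = '.@&!'.

('.@&!',)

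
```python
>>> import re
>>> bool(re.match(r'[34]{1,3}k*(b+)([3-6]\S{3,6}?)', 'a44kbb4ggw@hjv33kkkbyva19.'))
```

False

`re.match` won't scan ahead — the pattern has to work from the very first character.
Here the string doesn't start with a match, so the call returns None, and `bool(None)` is False.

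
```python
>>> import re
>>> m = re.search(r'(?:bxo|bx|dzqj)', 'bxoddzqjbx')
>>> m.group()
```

'bxo'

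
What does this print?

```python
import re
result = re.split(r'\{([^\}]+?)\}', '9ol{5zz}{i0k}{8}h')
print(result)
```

['9ol', '5zz', '', 'i0k', '', '8', 'h']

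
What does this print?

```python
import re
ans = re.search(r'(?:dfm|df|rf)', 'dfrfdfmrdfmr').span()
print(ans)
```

(0, 2)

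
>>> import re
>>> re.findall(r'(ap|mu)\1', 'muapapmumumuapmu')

['ap', 'mu']

`\1` has to match the exact text group 1 already captured.
Walking the string: at [2:6] match 'apap', group 1 = 'ap'; at [6:10] match 'mumu', group 1 = 'mu'.
`findall` collects group 1 from each match (2 total).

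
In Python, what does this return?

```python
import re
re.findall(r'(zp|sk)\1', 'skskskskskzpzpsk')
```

The backreference `\1` re-matches whatever the first group consumed, character for character.
Scanning left to right: at [0:4] match 'sksk', group 1 = 'sk'; at [4:8] match 'sksk', group 1 = 'sk'; at [10:14] match 'zpzp', group 1 = 'zp'.
One capturing group, so `findall` returns just the captured substring from each match — 3 in all.

['sk', 'sk', 'zp']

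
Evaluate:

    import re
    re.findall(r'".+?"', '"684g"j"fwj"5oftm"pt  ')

['"684g"', '"fwj"']

The `?` after the quantifier makes it lazy — it takes as little as possible before letting the rest of the pattern try.
Scanning left to right: at [0:6] → '"684g"'; at [7:12] → '"fwj"'.
Since nothing is captured, `findall` lists the 2 matched substrings directly.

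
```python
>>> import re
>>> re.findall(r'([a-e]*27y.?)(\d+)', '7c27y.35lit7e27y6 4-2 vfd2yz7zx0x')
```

[('c27y.', '35'), ('e27y', '6')]

This matches zero or more of a character in [a-e], then the literal '27y', then optionally any character (captured); then one or more of a digit (captured).
Multiple groups make `findall` return tuples — one 2-tuple for each match.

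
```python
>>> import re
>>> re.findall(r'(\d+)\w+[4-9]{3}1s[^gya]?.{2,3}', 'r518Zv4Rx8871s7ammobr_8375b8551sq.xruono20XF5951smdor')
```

['518', '20']

This matches one or more of a digit (captured); then one or more of a word character; then exactly 3 of a character in [4-9], then the literal '1s', then optionally any character except [gya]; then 2 to 3 of any character.
Scanning left to right: at [1:36] match '518Zv4Rx8871s7ammobr_8375b8551sq.xr', group 1 = '518'; at [40:53] match '20XF5951smdor', group 1 = '20'.
One capturing group, so `findall` returns just the captured substring from each match — 2 in all.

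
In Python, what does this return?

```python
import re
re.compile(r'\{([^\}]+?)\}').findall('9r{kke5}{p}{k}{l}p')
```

['kke5', 'p', 'k', 'l']

Matches: at [2:8] match '{kke5}', group 1 = 'kke5'; at [8:11] match '{p}', group 1 = 'p'; at [11:14] match '{k}', group 1 = 'k'; at [14:17] match '{l}', group 1 = 'l'.
One capturing group, so `findall` returns just the captured substring from each match — 4 in all.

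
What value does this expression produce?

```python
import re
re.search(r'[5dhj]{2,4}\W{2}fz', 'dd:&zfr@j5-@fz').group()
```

'j5-@fz'

Pattern: 2 to 4 of one of [5dhj]; then exactly 2 of a non-word character, then the literal 'fz'.
`re.search` scans for the first position where the pattern succeeds.
The match spans [8:14] → 'j5-@fz'.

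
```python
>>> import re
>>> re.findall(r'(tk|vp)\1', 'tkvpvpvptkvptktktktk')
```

The backreference `\1` re-matches whatever the first group consumed, character for character.
Scanning left to right: at [2:6] match 'vpvp', group 1 = 'vp'; at [12:16] match 'tktk', group 1 = 'tk'; at [16:20] match 'tktk', group 1 = 'tk'.
Because there's exactly one group, `findall` drops the full match and keeps group 1 from each hit.

['vp', 'tk', 'tk']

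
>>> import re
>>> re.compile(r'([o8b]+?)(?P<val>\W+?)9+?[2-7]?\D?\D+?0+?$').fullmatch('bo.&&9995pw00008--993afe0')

The pattern matches one or more of one of [o8b] (lazy) (captured); then one or more of a non-word character (lazy) (captured as 'val'); then one or more of the literal '9' (lazy), then optionally a character in [2-7]; then optionally a non-digit, then one or more of a non-digit (lazy), then one or more of a literal '0' (lazy); then anchored at the end.
`fullmatch` succeeds only if the pattern covers the string from start to end.
Here the string isn't matched end-to-end, so the call returns None.

None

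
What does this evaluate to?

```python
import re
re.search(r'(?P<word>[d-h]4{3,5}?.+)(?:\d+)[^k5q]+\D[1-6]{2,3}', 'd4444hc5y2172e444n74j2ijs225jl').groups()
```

('d4444hc5y2172e444n74j',)

This matches a character in [d-h], then 3 to 5 of a literal '4' (lazy), then one or more of any character (captured as 'word'); then one or more of a digit (non-capturing group); then one or more of any character except [k5q]; then a non-digit, then 2 to 3 of a character in [1-6].
Unlike `match`, `search` isn't anchored — it looks for the pattern anywhere in the string.
The match spans [0:28] → 'd4444hc5y2172e444n74j2ijs225'.
Captured: group 1 = 'd4444hc5y2172e444n74j'.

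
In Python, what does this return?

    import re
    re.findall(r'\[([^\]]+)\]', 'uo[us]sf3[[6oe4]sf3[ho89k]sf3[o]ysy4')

Because there's exactly one group, `findall` drops the full match and keeps group 1 from each hit.

['us', '[6oe4', 'ho89k', 'o']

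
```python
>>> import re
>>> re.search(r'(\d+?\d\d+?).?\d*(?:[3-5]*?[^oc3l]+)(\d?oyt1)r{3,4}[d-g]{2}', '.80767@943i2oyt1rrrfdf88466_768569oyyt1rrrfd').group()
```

This matches one or more of a digit (lazy), then a digit, then one or more of a digit (lazy) (captured); then optionally any character, then zero or more of a digit; then zero or more of a character in [3-5] (lazy), then one or more of any character except [oc3l] (non-capturing group); then optionally a digit, then the literal 'oy', then the literal 't1' (captured); then 3 to 4 of the literal 'r', then exactly 2 of a character in [d-g].
The match spans [1:21] → '80767@943i2oyt1rrrfd'.

'80767@943i2oyt1rrrfd'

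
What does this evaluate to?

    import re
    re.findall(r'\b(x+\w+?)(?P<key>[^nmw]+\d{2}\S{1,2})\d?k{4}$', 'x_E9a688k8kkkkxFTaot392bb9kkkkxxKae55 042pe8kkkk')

This matches a word boundary (`\b`, zero-width); then one or more of the literal 'x', then one or more of a word character (lazy) (captured); then one or more of any character except [nmw], then exactly 2 of a digit, then 1 to 2 of a non-whitespace character (captured as 'key'); then optionally a digit, then exactly 4 of a literal 'k'; then anchored at the end.
Because the quantifier is non-greedy, it stops expanding at the earliest point where the rest of the pattern can succeed.
Walking the string: at [0:48] match 'x_E9a688k8kkkkxFTaot392bb9kkkkxxKae55 042pe8kkkk', groups = ('x_', 'E9a688k8kkkkxFTaot392bb9kkkkxxKae55 042pe').
Multiple groups make `findall` return tuples — one 2-tuple for the one match.

[('x_', 'E9a688k8kkkkxFTaot392bb9kkkkxxKae55 042pe')]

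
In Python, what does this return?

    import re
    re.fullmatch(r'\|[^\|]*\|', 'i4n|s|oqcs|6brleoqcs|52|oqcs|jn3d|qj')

`re.fullmatch` is like wrapping the pattern in `^…$` (in single-line mode).
Here there's no way to consume every character, so the call returns None.

None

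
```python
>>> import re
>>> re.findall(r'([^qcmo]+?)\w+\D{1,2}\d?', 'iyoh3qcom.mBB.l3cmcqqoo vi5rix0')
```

['i', 'B', ' ']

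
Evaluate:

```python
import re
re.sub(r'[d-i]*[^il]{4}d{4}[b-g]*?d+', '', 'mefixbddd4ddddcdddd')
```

Pattern: zero or more of a character in [d-i], then exactly 4 of any character except [il]; then exactly 4 of a literal 'd', then zero or more of a character in [b-g] (lazy), then one or more of the literal 'd'.
Matches: at [6:19] → 'ddd4ddddcdddd'.
`sub` substitutes '' at each match site.

'mefixb'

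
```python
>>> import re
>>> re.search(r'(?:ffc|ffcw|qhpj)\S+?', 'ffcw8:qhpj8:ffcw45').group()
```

'ffcw'

The regex engine tests alternatives in the order written; an earlier branch that matches wins even if a later one would match more.
`search` walks the string left to right and returns the first match it finds.
The match spans [0:4] → 'ffcw'.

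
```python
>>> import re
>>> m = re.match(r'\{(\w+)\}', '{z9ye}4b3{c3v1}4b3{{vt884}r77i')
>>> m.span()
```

(0, 6)

With `match`, the pattern is implicitly anchored at the beginning.
The match spans [0:6] → '{z9ye}'.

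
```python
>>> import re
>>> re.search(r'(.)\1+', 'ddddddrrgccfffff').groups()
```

The match spans [0:6] → 'dddddd'.
Captured: group 1 = 'd'.

('d',)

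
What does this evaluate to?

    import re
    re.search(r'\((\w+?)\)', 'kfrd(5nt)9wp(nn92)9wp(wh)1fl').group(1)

'5nt'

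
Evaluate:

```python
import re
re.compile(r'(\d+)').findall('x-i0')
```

['0']

`findall` collects group 1 from the one match (1 total).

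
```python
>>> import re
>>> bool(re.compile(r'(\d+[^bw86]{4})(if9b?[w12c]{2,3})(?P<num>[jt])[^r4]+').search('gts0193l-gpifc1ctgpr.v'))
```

False

The pattern matches one or more of a digit, then exactly 4 of any character except [bw86] (captured); then the literal 'if9', then optionally the literal 'b', then 2 to 3 of one of [w12c] (captured); then one of [jt] (captured as 'num'); then one or more of any character except [r4].
Unlike `match`, `search` isn't anchored — it looks for the pattern anywhere in the string.
Here the pattern never matches, so the call returns None, and `bool(None)` is False.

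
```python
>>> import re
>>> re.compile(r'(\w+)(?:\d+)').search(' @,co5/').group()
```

Pattern: one or more of a word character (captured); then one or more of a digit (non-capturing group).
The match spans [3:6] → 'co5'.

'co5'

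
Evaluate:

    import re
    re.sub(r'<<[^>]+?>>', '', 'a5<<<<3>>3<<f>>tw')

'a53tw'

Matches: at [2:9] → '<<<<3>>'; at [10:15] → '<<f>>'.
`sub` substitutes '' at each match site.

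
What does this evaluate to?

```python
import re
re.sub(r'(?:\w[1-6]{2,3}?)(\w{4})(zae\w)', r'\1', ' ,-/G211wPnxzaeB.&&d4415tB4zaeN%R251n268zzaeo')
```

Pattern: a word character, then 2 to 3 of a character in [1-6] (lazy) (non-capturing group); then exactly 4 of a word character (captured); then the literal 'zae', then a word character (captured).
`\1` in the replacement pulls in group 1's text for each match.

' ,-/wPnx.&&5tB4%R251n268zzaeo'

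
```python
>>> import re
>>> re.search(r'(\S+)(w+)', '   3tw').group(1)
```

'3t'

Pattern: one or more of a non-whitespace character (captured); then one or more of a literal 'w' (captured).
`search` walks the string left to right and returns the first match it finds.
The match spans [3:6] → '3tw'.
Captured: group 1 = '3t', group 2 = 'w'.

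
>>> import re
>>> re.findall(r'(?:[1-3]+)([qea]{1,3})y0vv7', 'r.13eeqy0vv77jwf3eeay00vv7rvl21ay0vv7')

This matches one or more of a character in [1-3] (non-capturing group); then 1 to 3 of one of [qea] (captured); then the literal 'y0', then the literal 'vv7'.
Matches: at [2:12] match '13eeqy0vv7', group 1 = 'eeq'; at [29:37] match '21ay0vv7', group 1 = 'a'.
With a single group, `findall` returns only what that group captured — 2 items.

['eeq', 'a']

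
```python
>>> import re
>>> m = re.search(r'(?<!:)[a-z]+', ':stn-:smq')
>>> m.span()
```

A negative assertion filters positions out without eating any characters.
`re.search` scans for the first position where the pattern succeeds.
The match spans [2:4] → 'tn'.

(2, 4)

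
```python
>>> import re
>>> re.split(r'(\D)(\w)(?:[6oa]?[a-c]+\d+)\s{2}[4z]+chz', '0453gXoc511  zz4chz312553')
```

['0453', 'g', 'X', '312553']

This matches a non-digit (captured); then a word character (captured); then optionally one of [6oa], then one or more of a character in [a-c], then one or more of a digit (non-capturing group); then exactly 2 of whitespace, then one or more of one of [4z], then the literal 'chz'.
Matches to split on: at [4:19] → 'gXoc511  zz4chz'.
Because the pattern has a capturing group, `split` also inserts each captured text between the pieces.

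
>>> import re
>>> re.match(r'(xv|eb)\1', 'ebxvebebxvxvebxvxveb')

None

The backreference `\1` re-matches whatever the first group consumed, character for character.
With `match`, the pattern is implicitly anchored at the beginning.
Here the string doesn't start with a match, so the call returns None.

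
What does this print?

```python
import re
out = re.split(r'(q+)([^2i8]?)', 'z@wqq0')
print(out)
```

['z@w', 'qq', '0', '']

The pattern matches one or more of a literal 'q' (captured); then optionally any character except [2i8] (captured).
Matches to split on: at [3:6] → 'qq0'.
The group in the pattern means `split` returns the separators' captures alongside the pieces.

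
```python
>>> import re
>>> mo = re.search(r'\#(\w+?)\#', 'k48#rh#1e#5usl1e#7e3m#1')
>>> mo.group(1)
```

`re.search` tries every starting position until one works.
The match spans [3:7] → '#rh#'.
Captured: group 1 = 'rh'.

'rh'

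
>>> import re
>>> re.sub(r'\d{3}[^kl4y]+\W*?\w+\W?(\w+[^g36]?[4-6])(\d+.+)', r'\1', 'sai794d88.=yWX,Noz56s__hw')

'saiNoz5'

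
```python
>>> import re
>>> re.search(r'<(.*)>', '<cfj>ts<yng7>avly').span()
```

(0, 13)

`search` walks the string left to right and returns the first match it finds.
The match spans [0:13] → '<cfj>ts<yng7>'.
Captured: group 1 = 'cfj>ts<yng7'.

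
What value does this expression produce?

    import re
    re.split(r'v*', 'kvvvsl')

['', 'k', '', 's', 'l', '']

This matches zero or more of a literal 'v'.
Matches to split on: at [0:0] → ''; at [1:4] → 'vvv'; at [4:4] → ''; at [5:5] → ''; at [6:6] → ''.
The string is cut at each match, leaving 6 pieces.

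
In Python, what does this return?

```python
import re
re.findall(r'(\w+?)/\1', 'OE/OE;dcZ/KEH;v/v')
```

The backreference `\1` re-matches whatever the first group consumed, character for character.
`findall` collects group 1 from each match (2 total).

['OE', 'v']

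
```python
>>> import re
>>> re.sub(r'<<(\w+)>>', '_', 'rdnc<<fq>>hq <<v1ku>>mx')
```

'rdnc_hq _mx'

`sub` substitutes '_' at each match site.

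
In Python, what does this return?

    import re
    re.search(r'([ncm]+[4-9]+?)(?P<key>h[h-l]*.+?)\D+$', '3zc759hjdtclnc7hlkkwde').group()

This matches one or more of one of [ncm], then one or more of a character in [4-9] (lazy) (captured); then the literal 'h', then zero or more of a character in [h-l], then one or more of any character (lazy) (captured as 'key'); then one or more of a non-digit; then anchored at the end.
The match spans [2:22] → 'c759hjdtclnc7hlkkwde'.

'c759hjdtclnc7hlkkwde'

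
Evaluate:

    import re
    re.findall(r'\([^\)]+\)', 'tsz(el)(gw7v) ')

['(el)', '(gw7v)']

With no groups in the pattern, `findall` gives back each whole match — 2 here.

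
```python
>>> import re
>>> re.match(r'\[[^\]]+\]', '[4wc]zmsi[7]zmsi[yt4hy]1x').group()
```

'[4wc]'

With `match`, the pattern is implicitly anchored at the beginning.
The match spans [0:5] → '[4wc]'.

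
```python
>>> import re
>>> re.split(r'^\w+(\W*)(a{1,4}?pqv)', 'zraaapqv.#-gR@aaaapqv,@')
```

['', '', 'apqv', '.#-gR@aaaapqv,@']

The pattern matches anchored at the start of the string; then one or more of a word character; then zero or more of a non-word character (captured); then 1 to 4 of the literal 'a' (lazy), then the literal 'pqv' (captured).
Matches to split on: at [0:8] → 'zraaapqv'.
Because the pattern has a capturing group, `split` also inserts each captured text between the pieces.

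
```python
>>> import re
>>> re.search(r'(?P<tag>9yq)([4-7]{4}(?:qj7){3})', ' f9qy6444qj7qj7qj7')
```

This matches the literal '9y', then the literal 'q' (captured as 'tag'); then exactly 4 of a character in [4-7], then the literal 'qj7' repeated 3 times (captured).
Here the pattern never matches, so the call returns None.

None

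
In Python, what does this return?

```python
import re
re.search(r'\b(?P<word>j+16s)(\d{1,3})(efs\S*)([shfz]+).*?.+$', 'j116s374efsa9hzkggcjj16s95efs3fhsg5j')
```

None

Pattern: a word boundary (`\b`, zero-width); then one or more of a literal 'j', then the literal '16s' (captured as 'word'); then 1 to 3 of a digit (captured); then the literal 'efs', then zero or more of a non-whitespace character (captured); then one or more of one of [shfz] (captured); then zero or more of any character (lazy), then one or more of any character; then anchored at the end.
Unlike `match`, `search` isn't anchored — it looks for the pattern anywhere in the string.
Here the pattern never matches, so the call returns None.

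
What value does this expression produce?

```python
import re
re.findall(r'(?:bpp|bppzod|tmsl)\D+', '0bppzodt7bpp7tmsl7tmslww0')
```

Scanning left to right: at [1:8] → 'bppzodt'; at [18:24] → 'tmslww'.
No capturing groups, so `findall` returns the 2 full match strings.

['bppzodt', 'tmslww']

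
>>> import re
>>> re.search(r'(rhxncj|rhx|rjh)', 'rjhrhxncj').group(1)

Unlike `match`, `search` isn't anchored — it looks for the pattern anywhere in the string.
The match spans [0:3] → 'rjh'.
Captured: group 1 = 'rjh'.

'rjh'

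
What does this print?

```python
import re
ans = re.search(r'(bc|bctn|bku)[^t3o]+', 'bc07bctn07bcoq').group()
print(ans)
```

`re.search` tries every starting position until one works.
The match spans [0:6] → 'bc07bc'.
Captured: group 1 = 'bc'.

bc07bc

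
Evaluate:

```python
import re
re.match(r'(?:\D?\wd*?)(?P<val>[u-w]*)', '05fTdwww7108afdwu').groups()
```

The match spans [0:1] → '0'.
Captured: group 1 = ''.

('',)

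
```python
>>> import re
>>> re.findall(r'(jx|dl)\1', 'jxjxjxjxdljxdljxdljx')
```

A backreference is literal: `\1` must see the identical characters the first group matched.
One capturing group, so `findall` returns just the captured substring from each match — 2 in all.

['jx', 'jx']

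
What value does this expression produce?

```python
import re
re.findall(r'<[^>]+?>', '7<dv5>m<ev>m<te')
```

`findall` yields the raw match text (2 of them) because the pattern has no groups.

['<dv5>', '<ev>']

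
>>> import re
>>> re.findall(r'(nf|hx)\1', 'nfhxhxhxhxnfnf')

['hx', 'hx', 'nf']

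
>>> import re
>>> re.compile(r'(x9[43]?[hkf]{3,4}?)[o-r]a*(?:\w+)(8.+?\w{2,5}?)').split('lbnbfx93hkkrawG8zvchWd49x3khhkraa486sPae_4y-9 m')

['lbnbf', 'x93hkk', '86sP', 'ae_4y-9 m']

This matches the literal 'x9', then optionally one of [43], then 3 to 4 of one of [hkf] (lazy) (captured); then a character in [o-r], then zero or more of a literal 'a'; then one or more of a word character (non-capturing group); then a literal '8', then one or more of any character (lazy), then 2 to 5 of a word character (lazy) (captured).
Lazy quantifiers expand one character at a time until the remainder of the pattern can match.
Matches to split on: at [5:38] → 'x93hkkrawG8zvchWd49x3khhkraa486sP'.
`re.split` interleaves the captured-group text with the surrounding fragments.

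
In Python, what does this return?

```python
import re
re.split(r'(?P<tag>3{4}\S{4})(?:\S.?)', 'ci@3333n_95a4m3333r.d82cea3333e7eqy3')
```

['ci@', '3333n_95', 'm', '3333r.d8', 'ea', '3333e7eq', '']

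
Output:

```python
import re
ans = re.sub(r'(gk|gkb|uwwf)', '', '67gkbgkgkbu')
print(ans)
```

Alternation tries branches left to right and keeps the first one that lets the overall match succeed at that position.
`sub` substitutes '' at each match site.

67bbu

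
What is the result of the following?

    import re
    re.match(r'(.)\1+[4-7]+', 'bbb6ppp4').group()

'bbb6'

After group 1 captures some text, `\1` only succeeds where that same text appears again.
`re.match` won't scan ahead — the pattern has to work from the very first character.
The match spans [0:4] → 'bbb6'.
Captured: group 1 = 'b'.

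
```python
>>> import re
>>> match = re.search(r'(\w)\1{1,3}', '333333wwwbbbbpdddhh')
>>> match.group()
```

'3333'

`\1` has to match the exact text group 1 already captured.
`re.search` tries every starting position until one works.
The match spans [0:4] → '3333'.
Captured: group 1 = '3'.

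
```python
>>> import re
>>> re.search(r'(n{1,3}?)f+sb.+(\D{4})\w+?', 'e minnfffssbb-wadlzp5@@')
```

This matches 1 to 3 of a literal 'n' (lazy) (captured); then one or more of a literal 'f', then the literal 'sb', then one or more of any character; then exactly 4 of a non-digit (captured); then one or more of a word character (lazy).
`re.search` tries every starting position until one works.
Here no position works, so the call returns None.

None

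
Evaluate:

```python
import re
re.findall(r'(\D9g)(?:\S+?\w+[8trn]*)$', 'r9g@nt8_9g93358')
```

['r9g']

Pattern: a non-digit, then the literal '9g' (captured); then one or more of a non-whitespace character (lazy), then one or more of a word character, then zero or more of one of [8trn] (non-capturing group); then anchored at the end.
`findall` collects group 1 from the one match (1 total).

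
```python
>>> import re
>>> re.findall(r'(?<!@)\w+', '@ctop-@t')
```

['top']

`(?!…)`/`(?<!…)` only lets a position through if the neighbouring text does NOT match; no characters are consumed.
Scanning left to right: at [2:5] → 'top'.
No capturing groups, so `findall` returns the 1 full match string.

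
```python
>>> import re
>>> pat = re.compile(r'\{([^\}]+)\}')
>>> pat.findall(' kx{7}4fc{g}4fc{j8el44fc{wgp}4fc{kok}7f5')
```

Matches: at [3:6] match '{7}', group 1 = '7'; at [9:12] match '{g}', group 1 = 'g'; at [15:29] match '{j8el44fc{wgp}', group 1 = 'j8el44fc{wgp'; at [32:37] match '{kok}', group 1 = 'kok'.
Because there's exactly one group, `findall` drops the full match and keeps group 1 from each hit.

['7', 'g', 'j8el44fc{wgp', 'kok']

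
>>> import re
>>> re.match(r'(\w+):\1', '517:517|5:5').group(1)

The match spans [0:7] → '517:517'.
Captured: group 1 = '517'.

'517'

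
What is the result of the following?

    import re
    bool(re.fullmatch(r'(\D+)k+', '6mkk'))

False

Pattern: one or more of a non-digit (captured); then one or more of a literal 'k'.
For `fullmatch`, every character of the input must be accounted for by the pattern.
Here there's no way to consume every character, so the call returns None, and `bool(None)` is False.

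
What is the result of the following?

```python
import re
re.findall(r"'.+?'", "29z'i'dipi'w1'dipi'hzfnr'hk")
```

["'i'", "'w1'", "'hzfnr'"]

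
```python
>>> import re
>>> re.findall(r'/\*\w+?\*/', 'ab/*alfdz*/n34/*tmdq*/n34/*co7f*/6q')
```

Since nothing is captured, `findall` lists the 3 matched substrings directly.

['/*alfdz*/', '/*tmdq*/', '/*co7f*/']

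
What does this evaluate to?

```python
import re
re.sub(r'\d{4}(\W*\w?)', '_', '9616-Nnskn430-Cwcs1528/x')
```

'_nskn430-Cwcs_'

`sub` substitutes '_' at each match site.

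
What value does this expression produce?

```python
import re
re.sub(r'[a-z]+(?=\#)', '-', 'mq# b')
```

Lookahead/lookbehind check context without consuming it, so the matched span excludes the asserted characters.
Matches: at [0:2] → 'mq'.
`sub` substitutes '-' at each match site.

'-# b'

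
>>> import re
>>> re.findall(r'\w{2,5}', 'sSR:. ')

['sSR']

The pattern matches 2 to 5 of a word character.
Scanning left to right: at [0:3] → 'sSR'.
No capturing groups, so `findall` returns the 1 full match string.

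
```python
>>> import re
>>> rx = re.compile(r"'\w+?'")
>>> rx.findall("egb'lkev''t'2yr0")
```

["'lkev'", "'t'"]

Scanning left to right: at [3:9] → "'lkev'"; at [9:12] → "'t'".
Since nothing is captured, `findall` lists the 2 matched substrings directly.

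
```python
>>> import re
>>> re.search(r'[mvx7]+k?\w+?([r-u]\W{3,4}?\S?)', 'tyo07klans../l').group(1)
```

The match spans [4:14] → '7klans../l'.
Captured: group 1 = 's../l'.

's../l'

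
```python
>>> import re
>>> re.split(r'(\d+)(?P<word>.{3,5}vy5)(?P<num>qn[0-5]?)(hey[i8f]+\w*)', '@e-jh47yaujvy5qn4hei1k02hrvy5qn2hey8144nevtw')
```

This matches one or more of a digit (captured); then 3 to 5 of any character, then the literal 'vy5' (captured as 'word'); then the literal 'qn', then optionally a character in [0-5] (captured as 'num'); then the literal 'hey', then one or more of one of [i8f], then zero or more of a word character (captured).
Matches to split on: at [20:44] → '1k02hrvy5qn2hey8144nevtw'.
Because the pattern has a capturing group, `split` also inserts each captured text between the pieces.

['@e-jh47yaujvy5qn4hei', '1', 'k02hrvy5', 'qn2', 'hey8144nevtw', '']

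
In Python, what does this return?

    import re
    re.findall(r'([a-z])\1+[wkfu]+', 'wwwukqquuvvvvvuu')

['w', 'q', 'v']

A backreference is literal: `\1` must see the identical characters the first group matched.
Walking the string: at [0:5] match 'wwwuk', group 1 = 'w'; at [5:9] match 'qquu', group 1 = 'q'; at [9:16] match 'vvvvvuu', group 1 = 'v'.
`findall` collects group 1 from each match (3 total).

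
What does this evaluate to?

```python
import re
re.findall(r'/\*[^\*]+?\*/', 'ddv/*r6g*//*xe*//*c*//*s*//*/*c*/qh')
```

['/*r6g*/', '/*xe*/', '/*c*/', '/*s*/', '/*c*/']

No capturing groups, so `findall` returns the 5 full match strings.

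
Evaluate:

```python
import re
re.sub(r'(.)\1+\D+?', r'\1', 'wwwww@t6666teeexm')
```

'wt6em'

The backreference `\1` re-matches whatever the first group consumed, character for character.
Each match is replaced using the text its own group 1 captured.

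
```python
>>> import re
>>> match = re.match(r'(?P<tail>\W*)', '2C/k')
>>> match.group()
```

`match` is anchored at position 0; if the pattern doesn't fit there, it returns None.
The match spans [0:0] → ''.

''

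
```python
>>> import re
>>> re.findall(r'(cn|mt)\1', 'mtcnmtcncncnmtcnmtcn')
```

`\1` has to match the exact text group 1 already captured.
Walking the string: at [6:10] match 'cncn', group 1 = 'cn'.
With a single group, `findall` returns only what that group captured — 1 item.

['cn']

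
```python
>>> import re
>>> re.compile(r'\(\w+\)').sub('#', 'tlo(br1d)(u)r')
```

Matches: at [3:9] → '(br1d)'; at [9:12] → '(u)'.
Each match is replaced by '#'.

'tlo##r'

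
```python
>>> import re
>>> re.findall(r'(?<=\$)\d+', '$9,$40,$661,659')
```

The `(?=…)`/`(?<=…)` assertion just peeks at neighbouring text; it doesn't advance the match position.
Matches: at [1:2] → '9'; at [4:6] → '40'; at [8:11] → '661'.
With no groups in the pattern, `findall` gives back each whole match — 3 here.

['9', '40', '661']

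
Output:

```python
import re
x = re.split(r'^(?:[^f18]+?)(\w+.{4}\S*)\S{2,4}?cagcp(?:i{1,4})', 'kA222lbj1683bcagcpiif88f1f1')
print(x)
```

Pattern: anchored at the start of the string; then one or more of any character except [f18] (lazy) (non-capturing group); then one or more of a word character, then exactly 4 of any character, then zero or more of a non-whitespace character (captured); then 2 to 4 of a non-whitespace character (lazy), then the literal 'ca', then the literal 'gcp'; then 1 to 4 of a literal 'i' (non-capturing group).
A non-greedy quantifier consumes as few characters as it can — just enough that the remainder of the pattern still matches from where it stops; whatever follows it matches normally.
Matches to split on: at [0:20] → 'kA222lbj1683bcagcpii'.
With a capturing group present, the delimiter's captured portion is kept in the result list.

['', 'A222lbj168', 'f88f1f1']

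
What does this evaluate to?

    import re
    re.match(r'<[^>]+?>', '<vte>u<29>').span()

With `match`, the pattern is implicitly anchored at the beginning.
The match spans [0:5] → '<vte>'.

(0, 5)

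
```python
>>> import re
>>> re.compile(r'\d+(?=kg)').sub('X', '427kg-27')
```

The positive lookaround only admits positions where the adjacent text matches; those characters stay outside the span.
Matches: at [0:3] → '427'.
Each match is replaced by 'X'.

'Xkg-27'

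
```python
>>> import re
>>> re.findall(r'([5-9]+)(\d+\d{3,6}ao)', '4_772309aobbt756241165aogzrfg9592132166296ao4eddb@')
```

The pattern matches one or more of a character in [5-9] (captured); then one or more of a digit, then 3 to 6 of a digit, then the literal 'ao' (captured).
With 2 capturing groups, `findall` returns a 2-tuple per match.

[('77', '2309ao'), ('756', '241165ao'), ('959', '2132166296ao')]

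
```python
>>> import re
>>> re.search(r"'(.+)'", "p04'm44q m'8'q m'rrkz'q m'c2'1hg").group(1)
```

"m44q m'8'q m'rrkz'q m'c2"

`search` walks the string left to right and returns the first match it finds.
The match spans [3:29] → "'m44q m'8'q m'rrkz'q m'c2'".
Captured: group 1 = "m44q m'8'q m'rrkz'q m'c2".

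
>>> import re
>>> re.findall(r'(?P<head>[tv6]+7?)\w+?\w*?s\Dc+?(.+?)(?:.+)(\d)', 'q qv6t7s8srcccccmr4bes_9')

[('v6t7', 'c', '9')]

The pattern matches one or more of one of [tv6], then optionally the literal '7' (captured as 'head'); then one or more of a word character (lazy), then zero or more of a word character (lazy), then a literal 's'; then a non-digit, then one or more of the literal 'c' (lazy); then one or more of any character (lazy) (captured); then one or more of any character (non-capturing group); then a digit (captured).
Matches: at [3:24] match 'v6t7s8srcccccmr4bes_9', groups = ('v6t7', 'c', '9').
3 groups means the one result is a tuple of 3 captured strings — 1 here.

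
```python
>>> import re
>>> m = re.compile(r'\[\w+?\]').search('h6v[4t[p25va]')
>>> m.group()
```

'[p25va]'

`re.search` tries every starting position until one works.
The match spans [6:13] → '[p25va]'.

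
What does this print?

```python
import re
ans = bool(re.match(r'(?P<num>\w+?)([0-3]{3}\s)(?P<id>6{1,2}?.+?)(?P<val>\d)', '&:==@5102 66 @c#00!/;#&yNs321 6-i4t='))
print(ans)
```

False

The pattern matches one or more of a word character (lazy) (captured as 'num'); then exactly 3 of a character in [0-3], then whitespace (captured); then 1 to 2 of the literal '6' (lazy), then one or more of any character (lazy) (captured as 'id'); then a digit (captured as 'val').
`re.match` won't scan ahead — the pattern has to work from the very first character.
Here the string doesn't start with a match, so the call returns None, and `bool(None)` is False.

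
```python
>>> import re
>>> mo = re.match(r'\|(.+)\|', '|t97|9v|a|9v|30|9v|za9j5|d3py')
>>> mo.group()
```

'|t97|9v|a|9v|30|9v|za9j5|'

`re.match` won't scan ahead — the pattern has to work from the very first character.
The match spans [0:25] → '|t97|9v|a|9v|30|9v|za9j5|'.
Captured: group 1 = 't97|9v|a|9v|30|9v|za9j5'.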